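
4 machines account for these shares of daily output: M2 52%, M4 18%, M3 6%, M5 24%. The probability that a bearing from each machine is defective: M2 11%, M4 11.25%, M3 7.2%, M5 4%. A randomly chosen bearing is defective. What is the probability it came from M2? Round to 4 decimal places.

Compute prior × likelihood for every hypothesis:
  M2: 0.52 × 0.11 = 0.0572
  M4: 0.18 × 0.1125 = 0.02025
  M3: 0.06 × 0.072 = 0.00432
  M5: 0.24 × 0.04 = 0.0096
Total = 0.09137.
P(M2 | evidence) = 0.0572 / 0.09137 ≈ 0.6260.

0.6260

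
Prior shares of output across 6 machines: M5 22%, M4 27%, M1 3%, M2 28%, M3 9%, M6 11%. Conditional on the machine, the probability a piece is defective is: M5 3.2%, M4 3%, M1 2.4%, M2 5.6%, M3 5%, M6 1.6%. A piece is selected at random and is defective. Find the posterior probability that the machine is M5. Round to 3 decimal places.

0.186

Unnormalized posteriors (prior × likelihood):
  M5: 0.22 × 0.032 = 0.00704
  M4: 0.27 × 0.03 = 0.0081
  M1: 0.03 × 0.024 = 0.00072
  M2: 0.28 × 0.056 = 0.01568
  M3: 0.09 × 0.05 = 0.0045
  M6: 0.11 × 0.016 = 0.00176
Normalizing constant = 0.0378.
P(M5 | evidence) = 0.00704 / 0.0378 ≈ 0.186.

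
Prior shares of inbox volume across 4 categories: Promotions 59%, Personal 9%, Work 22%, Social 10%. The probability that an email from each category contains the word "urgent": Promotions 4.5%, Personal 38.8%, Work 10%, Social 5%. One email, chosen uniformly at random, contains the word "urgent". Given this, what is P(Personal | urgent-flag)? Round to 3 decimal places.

0.395

Compute prior × likelihood for every hypothesis:
  Promotions: 0.59 × 0.045 = 0.02655
  Personal: 0.09 × 0.388 = 0.03492
  Work: 0.22 × 0.1 = 0.022
  Social: 0.1 × 0.05 = 0.005
Sum = 0.08847.
P(Personal | evidence) = 0.03492 / 0.08847 ≈ 0.395.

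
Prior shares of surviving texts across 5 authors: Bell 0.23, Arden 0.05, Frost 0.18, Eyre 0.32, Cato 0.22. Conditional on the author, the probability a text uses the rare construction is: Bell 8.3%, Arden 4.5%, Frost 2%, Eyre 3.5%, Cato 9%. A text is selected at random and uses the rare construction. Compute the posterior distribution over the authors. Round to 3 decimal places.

Compute prior × likelihood for every hypothesis:
  Bell: 0.23 × 0.083 = 0.01909
  Arden: 0.05 × 0.045 = 0.00225
  Frost: 0.18 × 0.02 = 0.0036
  Eyre: 0.32 × 0.035 = 0.0112
  Cato: 0.22 × 0.09 = 0.0198
Sum = 0.05594.
P(Bell | rare-form) = 0.01909/0.05594 ≈ 0.341
P(Arden | rare-form) = 0.00225/0.05594 ≈ 0.040
P(Frost | rare-form) = 0.0036/0.05594 ≈ 0.064
P(Eyre | rare-form) = 0.0112/0.05594 ≈ 0.200
P(Cato | rare-form) = 0.0198/0.05594 ≈ 0.354

Bell 0.341, Arden 0.040, Frost 0.064, Eyre 0.200, Cato 0.354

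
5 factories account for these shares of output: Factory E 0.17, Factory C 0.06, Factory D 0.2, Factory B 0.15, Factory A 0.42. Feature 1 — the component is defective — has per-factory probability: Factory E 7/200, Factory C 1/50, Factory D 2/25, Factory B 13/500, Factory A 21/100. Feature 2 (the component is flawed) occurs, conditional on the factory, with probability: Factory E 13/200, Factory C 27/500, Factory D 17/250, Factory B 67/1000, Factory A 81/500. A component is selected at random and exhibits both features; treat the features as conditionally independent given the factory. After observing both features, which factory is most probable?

By Bayes' rule, posterior ∝ prior × likelihood:
  Factory E: 0.17 × 0.035 × 0.065 = 0.00038675
  Factory C: 0.06 × 0.02 × 0.054 = 0.0000648
  Factory D: 0.2 × 0.08 × 0.068 = 0.001088
  Factory B: 0.15 × 0.026 × 0.067 = 0.0002613
  Factory A: 0.42 × 0.21 × 0.162 = 0.0142884
Total = 0.01608925.
Largest term belongs to Factory A, so Factory A is most probable.

Factory A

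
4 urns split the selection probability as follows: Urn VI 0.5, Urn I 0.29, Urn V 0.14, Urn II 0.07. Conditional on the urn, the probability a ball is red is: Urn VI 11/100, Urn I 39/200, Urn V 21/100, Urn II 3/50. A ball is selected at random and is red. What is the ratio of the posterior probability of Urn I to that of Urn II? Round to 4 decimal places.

13.4643

Unnormalized posteriors (prior × likelihood):
  Urn VI: 0.5 × 0.11 = 0.055
  Urn I: 0.29 × 0.195 = 0.05655
  Urn V: 0.14 × 0.21 = 0.0294
  Urn II: 0.07 × 0.06 = 0.0042
Normalizing constant = 0.14515.
The ratio is 0.05655 / 0.0042 (the normalizer cancels) = 13.4643.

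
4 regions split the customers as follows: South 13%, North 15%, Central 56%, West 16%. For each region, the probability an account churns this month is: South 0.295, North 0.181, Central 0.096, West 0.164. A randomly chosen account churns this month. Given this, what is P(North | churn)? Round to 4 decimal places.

Unnormalized posteriors (prior × likelihood):
  South: 0.13 × 0.295 = 0.03835
  North: 0.15 × 0.181 = 0.02715
  Central: 0.56 × 0.096 = 0.05376
  West: 0.16 × 0.164 = 0.02624
Normalizing constant = 0.1455.
P(North | evidence) = 0.02715 / 0.1455 ≈ 0.1866.

0.1866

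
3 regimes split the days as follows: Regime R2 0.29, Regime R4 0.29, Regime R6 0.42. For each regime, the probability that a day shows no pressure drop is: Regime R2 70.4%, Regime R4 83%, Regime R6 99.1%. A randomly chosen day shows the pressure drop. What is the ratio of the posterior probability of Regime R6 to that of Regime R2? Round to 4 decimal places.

0.0440

Taking complements, P(drop | each) = Regime R2 0.296, Regime R4 0.17, Regime R6 0.009.
Prior × likelihood for each hypothesis:
  Regime R2: 0.29 × 0.296 = 0.08584
  Regime R4: 0.29 × 0.17 = 0.0493
  Regime R6: 0.42 × 0.009 = 0.00378
Sum = 0.13892.
The ratio is 0.00378 / 0.08584 (the normalizer cancels) = 0.0440.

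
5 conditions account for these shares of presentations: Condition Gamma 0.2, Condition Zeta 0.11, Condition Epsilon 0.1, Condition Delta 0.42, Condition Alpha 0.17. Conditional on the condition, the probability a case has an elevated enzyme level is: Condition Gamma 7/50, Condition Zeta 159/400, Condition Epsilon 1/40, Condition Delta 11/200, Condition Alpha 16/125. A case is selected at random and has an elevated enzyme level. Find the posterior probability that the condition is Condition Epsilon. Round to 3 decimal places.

By Bayes' rule, posterior ∝ prior × likelihood:
  Condition Gamma: 0.2 × 0.14 = 0.028
  Condition Zeta: 0.11 × 0.3975 = 0.043725
  Condition Epsilon: 0.1 × 0.025 = 0.0025
  Condition Delta: 0.42 × 0.055 = 0.0231
  Condition Alpha: 0.17 × 0.128 = 0.02176
Total = 0.119085.
P(Condition Epsilon | evidence) = 0.0025 / 0.119085 ≈ 0.021.

0.021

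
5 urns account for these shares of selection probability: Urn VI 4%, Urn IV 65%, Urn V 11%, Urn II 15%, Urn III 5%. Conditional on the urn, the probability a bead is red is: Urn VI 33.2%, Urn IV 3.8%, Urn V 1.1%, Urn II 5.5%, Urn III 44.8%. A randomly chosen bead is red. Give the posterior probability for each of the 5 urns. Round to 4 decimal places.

Compute prior × likelihood for every hypothesis:
  Urn VI: 0.04 × 0.332 = 0.01328
  Urn IV: 0.65 × 0.038 = 0.0247
  Urn V: 0.11 × 0.011 = 0.00121
  Urn II: 0.15 × 0.055 = 0.00825
  Urn III: 0.05 × 0.448 = 0.0224
Total = 0.06984.
P(Urn VI | red) = 0.01328/0.06984 ≈ 0.1901
P(Urn IV | red) = 0.0247/0.06984 ≈ 0.3537
P(Urn V | red) = 0.00121/0.06984 ≈ 0.0173
P(Urn II | red) = 0.00825/0.06984 ≈ 0.1181
P(Urn III | red) = 0.0224/0.06984 ≈ 0.3207
(Check: 0.1901+0.3537+0.0173+0.1181+0.3207 = 0.9999.)

Urn VI 0.1901, Urn IV 0.3537, Urn V 0.0173, Urn II 0.1181, Urn III 0.3207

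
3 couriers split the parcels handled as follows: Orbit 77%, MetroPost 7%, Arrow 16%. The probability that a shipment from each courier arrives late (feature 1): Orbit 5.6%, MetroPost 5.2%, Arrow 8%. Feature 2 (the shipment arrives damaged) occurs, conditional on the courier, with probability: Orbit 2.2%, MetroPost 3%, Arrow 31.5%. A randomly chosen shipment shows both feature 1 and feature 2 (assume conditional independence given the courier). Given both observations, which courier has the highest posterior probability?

Prior × likelihood for each hypothesis:
  Orbit: 0.77 × 0.056 × 0.022 = 0.00094864
  MetroPost: 0.07 × 0.052 × 0.03 = 0.0001092
  Arrow: 0.16 × 0.08 × 0.315 = 0.004032
Total = 0.00508984.
Largest term belongs to Arrow, so Arrow is most probable.

Arrow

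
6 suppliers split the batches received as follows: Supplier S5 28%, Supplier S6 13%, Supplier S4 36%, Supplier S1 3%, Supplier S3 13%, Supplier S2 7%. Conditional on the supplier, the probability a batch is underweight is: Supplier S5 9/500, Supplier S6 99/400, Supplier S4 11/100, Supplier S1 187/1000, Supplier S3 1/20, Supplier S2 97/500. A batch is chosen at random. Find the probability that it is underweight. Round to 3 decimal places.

Prior × likelihood for each hypothesis:
  Supplier S5: 0.28 × 0.018 = 0.00504
  Supplier S6: 0.13 × 0.2475 = 0.032175
  Supplier S4: 0.36 × 0.11 = 0.0396
  Supplier S1: 0.03 × 0.187 = 0.00561
  Supplier S3: 0.13 × 0.05 = 0.0065
  Supplier S2: 0.07 × 0.194 = 0.01358
P(underweight) = 0.00504 + 0.032175 + 0.0396 + 0.00561 + 0.0065 + 0.01358 = 0.102505 → 0.103.

0.103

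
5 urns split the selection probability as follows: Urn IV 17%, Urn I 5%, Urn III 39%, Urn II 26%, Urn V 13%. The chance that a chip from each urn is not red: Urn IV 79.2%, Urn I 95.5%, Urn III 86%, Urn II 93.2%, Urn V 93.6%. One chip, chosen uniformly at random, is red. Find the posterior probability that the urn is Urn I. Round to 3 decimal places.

0.019

Taking complements, P(red | each) = Urn IV 0.208, Urn I 0.045, Urn III 0.14, Urn II 0.068, Urn V 0.064.
Compute prior × likelihood for every hypothesis:
  Urn IV: 0.17 × 0.208 = 0.03536
  Urn I: 0.05 × 0.045 = 0.00225
  Urn III: 0.39 × 0.14 = 0.0546
  Urn II: 0.26 × 0.068 = 0.01768
  Urn V: 0.13 × 0.064 = 0.00832
Normalizing constant = 0.11821.
P(Urn I | evidence) = 0.00225 / 0.11821 ≈ 0.019.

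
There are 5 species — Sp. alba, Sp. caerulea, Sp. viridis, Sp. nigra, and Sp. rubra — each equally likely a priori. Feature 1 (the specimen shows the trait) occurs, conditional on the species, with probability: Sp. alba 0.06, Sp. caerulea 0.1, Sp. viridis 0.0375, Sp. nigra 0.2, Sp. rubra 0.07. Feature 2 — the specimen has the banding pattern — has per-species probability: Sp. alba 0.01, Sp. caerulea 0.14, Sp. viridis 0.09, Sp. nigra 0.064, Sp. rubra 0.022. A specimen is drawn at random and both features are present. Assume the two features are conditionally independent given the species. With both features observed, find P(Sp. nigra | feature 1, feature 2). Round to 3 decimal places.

0.396

With a uniform prior (1/5 each), posterior ∝ likelihood:
  Sp. alba: 0.06 × 0.01 = 0.0006
  Sp. caerulea: 0.1 × 0.14 = 0.014
  Sp. viridis: 0.0375 × 0.09 = 0.003375
  Sp. nigra: 0.2 × 0.064 = 0.0128
  Sp. rubra: 0.07 × 0.022 = 0.00154
Total = 0.032315.
P(Sp. nigra | evidence) = 0.0128 / 0.032315 ≈ 0.396.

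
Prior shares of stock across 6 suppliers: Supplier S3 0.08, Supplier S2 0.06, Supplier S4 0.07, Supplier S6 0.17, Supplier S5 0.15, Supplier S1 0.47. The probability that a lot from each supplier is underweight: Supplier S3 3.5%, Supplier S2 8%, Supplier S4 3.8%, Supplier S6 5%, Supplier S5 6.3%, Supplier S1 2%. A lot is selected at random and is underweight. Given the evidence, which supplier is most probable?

Supplier S5

Prior × likelihood for each hypothesis:
  Supplier S3: 0.08 × 0.035 = 0.0028
  Supplier S2: 0.06 × 0.08 = 0.0048
  Supplier S4: 0.07 × 0.038 = 0.00266
  Supplier S6: 0.17 × 0.05 = 0.0085
  Supplier S5: 0.15 × 0.063 = 0.00945
  Supplier S1: 0.47 × 0.02 = 0.0094
Total = 0.03761.
Largest term belongs to Supplier S5, so Supplier S5 is most probable.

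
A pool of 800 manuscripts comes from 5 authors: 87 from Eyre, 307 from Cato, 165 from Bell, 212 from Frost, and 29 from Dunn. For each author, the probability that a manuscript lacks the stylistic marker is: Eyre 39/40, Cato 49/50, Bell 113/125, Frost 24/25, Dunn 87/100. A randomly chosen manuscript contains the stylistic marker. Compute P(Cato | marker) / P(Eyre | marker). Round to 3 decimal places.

2.823

Taking complements, P(marker | each) = Eyre 0.025, Cato 0.02, Bell 0.096, Frost 0.04, Dunn 0.13.
Prior × likelihood for each hypothesis:
  Eyre: 0.10875 × 0.025 = 0.00271875
  Cato: 0.38375 × 0.02 = 0.007675
  Bell: 0.20625 × 0.096 = 0.0198
  Frost: 0.265 × 0.04 = 0.0106
  Dunn: 0.03625 × 0.13 = 0.0047125
Sum = 0.04550625.
The ratio is 0.007675 / 0.00271875 (the normalizer cancels) = 2.823.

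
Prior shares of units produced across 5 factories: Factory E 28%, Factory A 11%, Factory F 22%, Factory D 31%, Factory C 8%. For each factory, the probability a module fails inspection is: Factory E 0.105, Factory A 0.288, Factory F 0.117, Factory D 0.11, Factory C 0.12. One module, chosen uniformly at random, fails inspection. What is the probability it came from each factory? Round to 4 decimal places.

By Bayes' rule, posterior ∝ prior × likelihood:
  Factory E: 0.28 × 0.105 = 0.0294
  Factory A: 0.11 × 0.288 = 0.03168
  Factory F: 0.22 × 0.117 = 0.02574
  Factory D: 0.31 × 0.11 = 0.0341
  Factory C: 0.08 × 0.12 = 0.0096
Sum = 0.13052.
P(Factory E | nonconforming) = 0.0294/0.13052 ≈ 0.2253
P(Factory A | nonconforming) = 0.03168/0.13052 ≈ 0.2427
P(Factory F | nonconforming) = 0.02574/0.13052 ≈ 0.1972
P(Factory D | nonconforming) = 0.0341/0.13052 ≈ 0.2613
P(Factory C | nonconforming) = 0.0096/0.13052 ≈ 0.0736
(Check: 0.2253+0.2427+0.1972+0.2613+0.0736 = 1.0001.)

Factory E 0.2253, Factory A 0.2427, Factory F 0.1972, Factory D 0.2613, Factory C 0.0736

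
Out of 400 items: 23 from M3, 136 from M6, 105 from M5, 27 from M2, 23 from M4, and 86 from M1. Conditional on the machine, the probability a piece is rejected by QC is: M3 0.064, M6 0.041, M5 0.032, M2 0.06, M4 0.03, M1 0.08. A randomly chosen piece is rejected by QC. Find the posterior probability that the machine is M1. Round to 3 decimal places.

Compute prior × likelihood for every hypothesis:
  M3: 0.0575 × 0.064 = 0.00368
  M6: 0.34 × 0.041 = 0.01394
  M5: 0.2625 × 0.032 = 0.0084
  M2: 0.0675 × 0.06 = 0.00405
  M4: 0.0575 × 0.03 = 0.001725
  M1: 0.215 × 0.08 = 0.0172
Sum = 0.048995.
P(M1 | evidence) = 0.0172 / 0.048995 ≈ 0.351.

0.351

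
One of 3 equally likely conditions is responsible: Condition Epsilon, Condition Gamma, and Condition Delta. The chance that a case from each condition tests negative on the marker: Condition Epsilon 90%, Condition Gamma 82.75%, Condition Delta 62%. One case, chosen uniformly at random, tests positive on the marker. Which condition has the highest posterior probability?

Condition Delta

Taking complements, P(marker-positive | each) = Condition Epsilon 0.1, Condition Gamma 0.1725, Condition Delta 0.38.
With a uniform prior (1/3 each), posterior ∝ likelihood:
  Condition Epsilon: 0.1
  Condition Gamma: 0.1725
  Condition Delta: 0.38
Sum = 0.6525.
Largest term belongs to Condition Delta, so Condition Delta is most probable.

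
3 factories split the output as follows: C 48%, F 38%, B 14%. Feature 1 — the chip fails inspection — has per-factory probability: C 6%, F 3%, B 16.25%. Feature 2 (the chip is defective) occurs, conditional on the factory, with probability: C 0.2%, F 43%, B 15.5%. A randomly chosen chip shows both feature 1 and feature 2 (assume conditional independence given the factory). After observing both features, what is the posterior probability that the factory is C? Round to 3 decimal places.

Unnormalized posteriors (prior × likelihood):
  C: 0.48 × 0.06 × 0.002 = 0.0000576
  F: 0.38 × 0.03 × 0.43 = 0.004902
  B: 0.14 × 0.1625 × 0.155 = 0.00352625
Sum = 0.00848585.
P(C | evidence) = 0.0000576 / 0.00848585 ≈ 0.007.

0.007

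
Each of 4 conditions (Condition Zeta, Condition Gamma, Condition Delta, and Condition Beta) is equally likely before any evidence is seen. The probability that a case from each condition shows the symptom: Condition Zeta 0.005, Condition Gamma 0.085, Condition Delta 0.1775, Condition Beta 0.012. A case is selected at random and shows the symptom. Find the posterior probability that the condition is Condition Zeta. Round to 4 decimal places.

Since the prior is uniform, the posterior is proportional to the likelihood:
  Condition Zeta: 0.005
  Condition Gamma: 0.085
  Condition Delta: 0.1775
  Condition Beta: 0.012
Sum = 0.2795.
P(Condition Zeta | evidence) = 0.005 / 0.2795 ≈ 0.0179.

0.0179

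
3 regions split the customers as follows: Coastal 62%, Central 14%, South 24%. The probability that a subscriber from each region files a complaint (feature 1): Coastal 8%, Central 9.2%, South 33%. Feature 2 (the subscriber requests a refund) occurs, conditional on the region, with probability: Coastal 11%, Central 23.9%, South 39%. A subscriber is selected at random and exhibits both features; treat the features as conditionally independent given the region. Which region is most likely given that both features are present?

Prior × likelihood for each hypothesis:
  Coastal: 0.62 × 0.08 × 0.11 = 0.005456
  Central: 0.14 × 0.092 × 0.239 = 0.00307832
  South: 0.24 × 0.33 × 0.39 = 0.030888
Sum = 0.03942232.
Largest term belongs to South, so South is most probable.

South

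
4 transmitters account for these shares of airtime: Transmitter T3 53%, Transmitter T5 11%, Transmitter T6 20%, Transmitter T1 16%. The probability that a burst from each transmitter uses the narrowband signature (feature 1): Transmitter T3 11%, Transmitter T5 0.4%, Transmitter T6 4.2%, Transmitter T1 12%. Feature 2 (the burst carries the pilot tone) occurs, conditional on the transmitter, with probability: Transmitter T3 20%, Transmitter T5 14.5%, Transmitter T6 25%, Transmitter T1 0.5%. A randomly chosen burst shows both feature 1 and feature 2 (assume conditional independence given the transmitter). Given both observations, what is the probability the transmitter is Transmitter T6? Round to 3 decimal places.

Compute prior × likelihood for every hypothesis:
  Transmitter T3: 0.53 × 0.11 × 0.2 = 0.01166
  Transmitter T5: 0.11 × 0.004 × 0.145 = 0.0000638
  Transmitter T6: 0.2 × 0.042 × 0.25 = 0.0021
  Transmitter T1: 0.16 × 0.12 × 0.005 = 0.000096
Normalizing constant = 0.0139198.
P(Transmitter T6 | evidence) = 0.0021 / 0.0139198 ≈ 0.151.

0.151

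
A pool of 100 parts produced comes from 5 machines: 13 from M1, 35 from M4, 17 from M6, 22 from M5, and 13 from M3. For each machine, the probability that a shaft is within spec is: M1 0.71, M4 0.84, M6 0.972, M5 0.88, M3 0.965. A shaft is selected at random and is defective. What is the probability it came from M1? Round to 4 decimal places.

Taking complements, P(defective | each) = M1 0.29, M4 0.16, M6 0.028, M5 0.12, M3 0.035.
By Bayes' rule, posterior ∝ prior × likelihood:
  M1: 0.13 × 0.29 = 0.0377
  M4: 0.35 × 0.16 = 0.056
  M6: 0.17 × 0.028 = 0.00476
  M5: 0.22 × 0.12 = 0.0264
  M3: 0.13 × 0.035 = 0.00455
Sum = 0.12941.
P(M1 | evidence) = 0.0377 / 0.12941 ≈ 0.2913.

0.2913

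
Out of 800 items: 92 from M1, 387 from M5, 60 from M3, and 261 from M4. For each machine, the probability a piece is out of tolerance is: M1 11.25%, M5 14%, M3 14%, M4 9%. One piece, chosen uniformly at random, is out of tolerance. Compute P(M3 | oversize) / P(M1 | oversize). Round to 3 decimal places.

Compute prior × likelihood for every hypothesis:
  M1: 0.115 × 0.1125 = 0.0129375
  M5: 0.48375 × 0.14 = 0.067725
  M3: 0.075 × 0.14 = 0.0105
  M4: 0.32625 × 0.09 = 0.0293625
Normalizing constant = 0.120525.
The ratio is 0.0105 / 0.0129375 (the normalizer cancels) = 0.812.

0.812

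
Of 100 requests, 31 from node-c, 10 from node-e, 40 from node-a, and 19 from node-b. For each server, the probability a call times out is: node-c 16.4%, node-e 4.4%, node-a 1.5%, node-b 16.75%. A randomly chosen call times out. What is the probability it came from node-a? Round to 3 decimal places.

Compute prior × likelihood for every hypothesis:
  node-c: 0.31 × 0.164 = 0.05084
  node-e: 0.1 × 0.044 = 0.0044
  node-a: 0.4 × 0.015 = 0.006
  node-b: 0.19 × 0.1675 = 0.031825
Sum = 0.093065.
P(node-a | evidence) = 0.006 / 0.093065 ≈ 0.064.

0.064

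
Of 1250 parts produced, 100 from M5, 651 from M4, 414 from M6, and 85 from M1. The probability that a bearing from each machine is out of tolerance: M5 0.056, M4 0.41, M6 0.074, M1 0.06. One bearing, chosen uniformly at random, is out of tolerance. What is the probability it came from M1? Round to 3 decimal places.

Prior × likelihood for each hypothesis:
  M5: 0.08 × 0.056 = 0.00448
  M4: 0.5208 × 0.41 = 0.213528
  M6: 0.3312 × 0.074 = 0.0245088
  M1: 0.068 × 0.06 = 0.00408
Sum = 0.2465968.
P(M1 | evidence) = 0.00408 / 0.2465968 ≈ 0.017.

0.017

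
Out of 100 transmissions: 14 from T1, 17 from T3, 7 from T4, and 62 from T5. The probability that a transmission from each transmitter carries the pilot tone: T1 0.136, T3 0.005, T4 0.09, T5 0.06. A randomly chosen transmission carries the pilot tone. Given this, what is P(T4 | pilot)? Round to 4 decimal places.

Compute prior × likelihood for every hypothesis:
  T1: 0.14 × 0.136 = 0.01904
  T3: 0.17 × 0.005 = 0.00085
  T4: 0.07 × 0.09 = 0.0063
  T5: 0.62 × 0.06 = 0.0372
Total = 0.06339.
P(T4 | evidence) = 0.0063 / 0.06339 ≈ 0.0994.

0.0994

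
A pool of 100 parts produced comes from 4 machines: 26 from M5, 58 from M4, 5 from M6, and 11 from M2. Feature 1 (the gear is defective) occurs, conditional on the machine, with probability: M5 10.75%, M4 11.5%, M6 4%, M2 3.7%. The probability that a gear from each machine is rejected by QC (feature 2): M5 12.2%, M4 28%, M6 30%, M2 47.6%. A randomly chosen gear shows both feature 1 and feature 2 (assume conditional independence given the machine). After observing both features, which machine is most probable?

M4

Prior × likelihood for each hypothesis:
  M5: 0.26 × 0.1075 × 0.122 = 0.0034099
  M4: 0.58 × 0.115 × 0.28 = 0.018676
  M6: 0.05 × 0.04 × 0.3 = 0.0006
  M2: 0.11 × 0.037 × 0.476 = 0.00193732
Sum = 0.02462322.
Largest term belongs to M4, so M4 is most probable.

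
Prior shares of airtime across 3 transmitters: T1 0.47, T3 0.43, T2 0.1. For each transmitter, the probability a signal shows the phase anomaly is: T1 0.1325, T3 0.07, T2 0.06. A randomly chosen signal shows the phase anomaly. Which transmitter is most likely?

T1

By Bayes' rule, posterior ∝ prior × likelihood:
  T1: 0.47 × 0.1325 = 0.062275
  T3: 0.43 × 0.07 = 0.0301
  T2: 0.1 × 0.06 = 0.006
Normalizing constant = 0.098375.
Largest term belongs to T1, so T1 is most probable.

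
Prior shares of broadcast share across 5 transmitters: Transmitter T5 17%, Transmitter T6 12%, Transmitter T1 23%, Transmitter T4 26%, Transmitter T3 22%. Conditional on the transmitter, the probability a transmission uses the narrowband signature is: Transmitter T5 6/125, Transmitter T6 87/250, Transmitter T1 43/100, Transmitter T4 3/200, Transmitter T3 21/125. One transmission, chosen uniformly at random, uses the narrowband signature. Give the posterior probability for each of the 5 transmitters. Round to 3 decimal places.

Unnormalized posteriors (prior × likelihood):
  Transmitter T5: 0.17 × 0.048 = 0.00816
  Transmitter T6: 0.12 × 0.348 = 0.04176
  Transmitter T1: 0.23 × 0.43 = 0.0989
  Transmitter T4: 0.26 × 0.015 = 0.0039
  Transmitter T3: 0.22 × 0.168 = 0.03696
Normalizing constant = 0.18968.
P(Transmitter T5 | narrowband) = 0.00816/0.18968 ≈ 0.043
P(Transmitter T6 | narrowband) = 0.04176/0.18968 ≈ 0.220
P(Transmitter T1 | narrowband) = 0.0989/0.18968 ≈ 0.521
P(Transmitter T4 | narrowband) = 0.0039/0.18968 ≈ 0.021
P(Transmitter T3 | narrowband) = 0.03696/0.18968 ≈ 0.195
(Check: 0.043+0.220+0.521+0.021+0.195 = 1.000.)

Transmitter T5 0.043, Transmitter T6 0.220, Transmitter T1 0.521, Transmitter T4 0.021, Transmitter T3 0.195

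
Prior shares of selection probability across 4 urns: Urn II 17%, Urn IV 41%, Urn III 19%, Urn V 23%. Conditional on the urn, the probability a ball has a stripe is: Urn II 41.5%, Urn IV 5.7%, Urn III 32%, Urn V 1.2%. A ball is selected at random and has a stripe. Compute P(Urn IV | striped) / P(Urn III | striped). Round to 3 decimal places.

0.384

Unnormalized posteriors (prior × likelihood):
  Urn II: 0.17 × 0.415 = 0.07055
  Urn IV: 0.41 × 0.057 = 0.02337
  Urn III: 0.19 × 0.32 = 0.0608
  Urn V: 0.23 × 0.012 = 0.00276
Sum = 0.15748.
The ratio is 0.02337 / 0.0608 (the normalizer cancels) = 0.384.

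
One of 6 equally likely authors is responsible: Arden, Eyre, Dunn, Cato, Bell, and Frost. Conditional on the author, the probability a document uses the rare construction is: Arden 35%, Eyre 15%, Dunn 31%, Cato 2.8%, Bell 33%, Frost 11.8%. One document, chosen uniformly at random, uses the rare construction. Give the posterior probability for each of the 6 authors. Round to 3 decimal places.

Since the prior is uniform, the posterior is proportional to the likelihood:
  Arden: 0.35
  Eyre: 0.15
  Dunn: 0.31
  Cato: 0.028
  Bell: 0.33
  Frost: 0.118
Normalizing constant = 1.286.
P(Arden | rare-form) = 0.35/1.286 ≈ 0.272
P(Eyre | rare-form) = 0.15/1.286 ≈ 0.117
P(Dunn | rare-form) = 0.31/1.286 ≈ 0.241
P(Cato | rare-form) = 0.028/1.286 ≈ 0.022
P(Bell | rare-form) = 0.33/1.286 ≈ 0.257
P(Frost | rare-form) = 0.118/1.286 ≈ 0.092

Arden 0.272, Eyre 0.117, Dunn 0.241, Cato 0.022, Bell 0.257, Frost 0.092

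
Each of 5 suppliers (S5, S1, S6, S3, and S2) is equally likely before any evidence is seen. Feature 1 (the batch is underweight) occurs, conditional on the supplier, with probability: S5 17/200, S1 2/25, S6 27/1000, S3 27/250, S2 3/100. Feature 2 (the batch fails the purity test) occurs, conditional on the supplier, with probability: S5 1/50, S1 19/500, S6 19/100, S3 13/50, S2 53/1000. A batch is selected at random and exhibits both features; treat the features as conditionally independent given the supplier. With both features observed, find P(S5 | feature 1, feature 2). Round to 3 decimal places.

0.043

Since the prior is uniform, the posterior is proportional to the likelihood:
  S5: 0.085 × 0.02 = 0.0017
  S1: 0.08 × 0.038 = 0.00304
  S6: 0.027 × 0.19 = 0.00513
  S3: 0.108 × 0.26 = 0.02808
  S2: 0.03 × 0.053 = 0.00159
Sum = 0.03954.
P(S5 | evidence) = 0.0017 / 0.03954 ≈ 0.043.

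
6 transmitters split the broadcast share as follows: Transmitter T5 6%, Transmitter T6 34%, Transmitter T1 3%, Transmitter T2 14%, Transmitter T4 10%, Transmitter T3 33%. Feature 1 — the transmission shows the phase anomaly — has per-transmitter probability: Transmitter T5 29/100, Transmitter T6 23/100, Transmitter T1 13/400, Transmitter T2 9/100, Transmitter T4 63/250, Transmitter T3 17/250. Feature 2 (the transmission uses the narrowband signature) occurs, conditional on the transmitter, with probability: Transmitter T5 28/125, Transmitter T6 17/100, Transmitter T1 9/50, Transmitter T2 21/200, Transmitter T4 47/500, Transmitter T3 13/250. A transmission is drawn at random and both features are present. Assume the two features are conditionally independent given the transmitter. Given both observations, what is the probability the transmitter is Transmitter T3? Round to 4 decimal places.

By Bayes' rule, posterior ∝ prior × likelihood:
  Transmitter T5: 0.06 × 0.29 × 0.224 = 0.0038976
  Transmitter T6: 0.34 × 0.23 × 0.17 = 0.013294
  Transmitter T1: 0.03 × 0.0325 × 0.18 = 0.0001755
  Transmitter T2: 0.14 × 0.09 × 0.105 = 0.001323
  Transmitter T4: 0.1 × 0.252 × 0.094 = 0.0023688
  Transmitter T3: 0.33 × 0.068 × 0.052 = 0.00116688
Total = 0.02222578.
P(Transmitter T3 | evidence) = 0.00116688 / 0.02222578 ≈ 0.0525.

0.0525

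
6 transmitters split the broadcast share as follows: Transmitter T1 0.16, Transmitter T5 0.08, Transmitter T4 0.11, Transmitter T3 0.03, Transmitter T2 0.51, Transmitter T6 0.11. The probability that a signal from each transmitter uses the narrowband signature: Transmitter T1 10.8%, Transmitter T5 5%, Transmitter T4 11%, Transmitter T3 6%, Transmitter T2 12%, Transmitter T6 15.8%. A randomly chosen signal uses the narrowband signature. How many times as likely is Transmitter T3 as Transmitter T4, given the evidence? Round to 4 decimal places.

0.1488

Unnormalized posteriors (prior × likelihood):
  Transmitter T1: 0.16 × 0.108 = 0.01728
  Transmitter T5: 0.08 × 0.05 = 0.004
  Transmitter T4: 0.11 × 0.11 = 0.0121
  Transmitter T3: 0.03 × 0.06 = 0.0018
  Transmitter T2: 0.51 × 0.12 = 0.0612
  Transmitter T6: 0.11 × 0.158 = 0.01738
Total = 0.11376.
The ratio is 0.0018 / 0.0121 (the normalizer cancels) = 0.1488.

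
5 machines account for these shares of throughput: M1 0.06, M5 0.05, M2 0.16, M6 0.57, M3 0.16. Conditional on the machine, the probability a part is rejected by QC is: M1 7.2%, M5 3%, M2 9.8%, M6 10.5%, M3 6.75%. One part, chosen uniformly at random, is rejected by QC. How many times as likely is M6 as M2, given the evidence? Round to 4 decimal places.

Unnormalized posteriors (prior × likelihood):
  M1: 0.06 × 0.072 = 0.00432
  M5: 0.05 × 0.03 = 0.0015
  M2: 0.16 × 0.098 = 0.01568
  M6: 0.57 × 0.105 = 0.05985
  M3: 0.16 × 0.0675 = 0.0108
Total = 0.09215.
The ratio is 0.05985 / 0.01568 (the normalizer cancels) = 3.8170.

3.8170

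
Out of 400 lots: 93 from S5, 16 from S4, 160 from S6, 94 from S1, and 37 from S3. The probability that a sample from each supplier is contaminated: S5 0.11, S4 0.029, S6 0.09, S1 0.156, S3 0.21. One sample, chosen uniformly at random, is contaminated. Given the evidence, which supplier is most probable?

Compute prior × likelihood for every hypothesis:
  S5: 0.2325 × 0.11 = 0.025575
  S4: 0.04 × 0.029 = 0.00116
  S6: 0.4 × 0.09 = 0.036
  S1: 0.235 × 0.156 = 0.03666
  S3: 0.0925 × 0.21 = 0.019425
Normalizing constant = 0.11882.
Largest term belongs to S1, so S1 is most probable.

S1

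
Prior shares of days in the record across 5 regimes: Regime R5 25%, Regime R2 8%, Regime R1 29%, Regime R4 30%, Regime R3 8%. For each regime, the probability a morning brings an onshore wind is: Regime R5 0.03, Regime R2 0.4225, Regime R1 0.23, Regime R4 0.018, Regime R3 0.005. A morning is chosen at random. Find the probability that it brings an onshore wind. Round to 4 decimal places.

0.1138

By Bayes' rule, posterior ∝ prior × likelihood:
  Regime R5: 0.25 × 0.03 = 0.0075
  Regime R2: 0.08 × 0.4225 = 0.0338
  Regime R1: 0.29 × 0.23 = 0.0667
  Regime R4: 0.3 × 0.018 = 0.0054
  Regime R3: 0.08 × 0.005 = 0.0004
P(onshore) = 0.0075 + 0.0338 + 0.0667 + 0.0054 + 0.0004 = 0.1138 → 0.1138.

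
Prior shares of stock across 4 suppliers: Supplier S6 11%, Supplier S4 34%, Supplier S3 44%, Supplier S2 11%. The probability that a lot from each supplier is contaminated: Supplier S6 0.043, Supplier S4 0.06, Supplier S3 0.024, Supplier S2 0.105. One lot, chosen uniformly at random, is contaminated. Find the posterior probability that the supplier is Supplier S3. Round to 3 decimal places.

Compute prior × likelihood for every hypothesis:
  Supplier S6: 0.11 × 0.043 = 0.00473
  Supplier S4: 0.34 × 0.06 = 0.0204
  Supplier S3: 0.44 × 0.024 = 0.01056
  Supplier S2: 0.11 × 0.105 = 0.01155
Total = 0.04724.
P(Supplier S3 | evidence) = 0.01056 / 0.04724 ≈ 0.224.

0.224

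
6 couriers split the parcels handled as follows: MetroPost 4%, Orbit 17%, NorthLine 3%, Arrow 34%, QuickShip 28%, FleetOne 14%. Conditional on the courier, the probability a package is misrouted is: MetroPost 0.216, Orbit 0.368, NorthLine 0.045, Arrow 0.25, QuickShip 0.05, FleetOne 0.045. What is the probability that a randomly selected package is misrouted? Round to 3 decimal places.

0.178

Prior × likelihood for each hypothesis:
  MetroPost: 0.04 × 0.216 = 0.00864
  Orbit: 0.17 × 0.368 = 0.06256
  NorthLine: 0.03 × 0.045 = 0.00135
  Arrow: 0.34 × 0.25 = 0.085
  QuickShip: 0.28 × 0.05 = 0.014
  FleetOne: 0.14 × 0.045 = 0.0063
P(misrouted) = 0.00864 + 0.06256 + 0.00135 + 0.085 + 0.014 + 0.0063 = 0.17785 → 0.178.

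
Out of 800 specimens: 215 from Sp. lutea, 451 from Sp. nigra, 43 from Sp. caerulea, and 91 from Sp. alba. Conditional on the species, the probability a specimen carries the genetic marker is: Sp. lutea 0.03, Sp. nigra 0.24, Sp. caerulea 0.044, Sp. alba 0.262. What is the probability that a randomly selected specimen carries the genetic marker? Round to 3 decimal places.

Compute prior × likelihood for every hypothesis:
  Sp. lutea: 0.26875 × 0.03 = 0.0080625
  Sp. nigra: 0.56375 × 0.24 = 0.1353
  Sp. caerulea: 0.05375 × 0.044 = 0.002365
  Sp. alba: 0.11375 × 0.262 = 0.0298025
P(marker) = 0.0080625 + 0.1353 + 0.002365 + 0.0298025 = 0.17553 → 0.176.

0.176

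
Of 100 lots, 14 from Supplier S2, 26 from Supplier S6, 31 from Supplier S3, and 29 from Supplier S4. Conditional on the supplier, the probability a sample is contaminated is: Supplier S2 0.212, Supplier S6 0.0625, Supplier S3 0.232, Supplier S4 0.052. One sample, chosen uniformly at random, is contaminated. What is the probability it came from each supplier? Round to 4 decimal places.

Unnormalized posteriors (prior × likelihood):
  Supplier S2: 0.14 × 0.212 = 0.02968
  Supplier S6: 0.26 × 0.0625 = 0.01625
  Supplier S3: 0.31 × 0.232 = 0.07192
  Supplier S4: 0.29 × 0.052 = 0.01508
Sum = 0.13293.
P(Supplier S2 | contaminated) = 0.02968/0.13293 ≈ 0.2233
P(Supplier S6 | contaminated) = 0.01625/0.13293 ≈ 0.1222
P(Supplier S3 | contaminated) = 0.07192/0.13293 ≈ 0.5410
P(Supplier S4 | contaminated) = 0.01508/0.13293 ≈ 0.1134

Supplier S2 0.2233, Supplier S6 0.1222, Supplier S3 0.5410, Supplier S4 0.1134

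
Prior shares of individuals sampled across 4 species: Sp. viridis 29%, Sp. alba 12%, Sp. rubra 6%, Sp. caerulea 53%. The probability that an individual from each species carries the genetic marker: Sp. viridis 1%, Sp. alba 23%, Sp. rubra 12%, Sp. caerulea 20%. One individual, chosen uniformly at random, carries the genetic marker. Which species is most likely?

Sp. caerulea

Compute prior × likelihood for every hypothesis:
  Sp. viridis: 0.29 × 0.01 = 0.0029
  Sp. alba: 0.12 × 0.23 = 0.0276
  Sp. rubra: 0.06 × 0.12 = 0.0072
  Sp. caerulea: 0.53 × 0.2 = 0.106
Total = 0.1437.
Largest term belongs to Sp. caerulea, so Sp. caerulea is most probable.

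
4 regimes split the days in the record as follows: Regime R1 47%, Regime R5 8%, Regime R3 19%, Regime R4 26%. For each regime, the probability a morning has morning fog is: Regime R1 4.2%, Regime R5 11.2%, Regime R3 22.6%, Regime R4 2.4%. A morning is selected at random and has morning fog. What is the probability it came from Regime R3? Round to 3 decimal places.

0.551

Compute prior × likelihood for every hypothesis:
  Regime R1: 0.47 × 0.042 = 0.01974
  Regime R5: 0.08 × 0.112 = 0.00896
  Regime R3: 0.19 × 0.226 = 0.04294
  Regime R4: 0.26 × 0.024 = 0.00624
Sum = 0.07788.
P(Regime R3 | evidence) = 0.04294 / 0.07788 ≈ 0.551.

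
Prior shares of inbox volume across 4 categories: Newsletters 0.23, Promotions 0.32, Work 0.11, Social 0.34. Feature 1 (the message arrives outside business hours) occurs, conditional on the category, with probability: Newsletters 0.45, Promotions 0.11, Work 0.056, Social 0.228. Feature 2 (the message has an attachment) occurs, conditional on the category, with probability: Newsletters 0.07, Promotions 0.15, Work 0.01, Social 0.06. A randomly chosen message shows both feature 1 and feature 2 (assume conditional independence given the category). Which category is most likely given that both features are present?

Compute prior × likelihood for every hypothesis:
  Newsletters: 0.23 × 0.45 × 0.07 = 0.007245
  Promotions: 0.32 × 0.11 × 0.15 = 0.00528
  Work: 0.11 × 0.056 × 0.01 = 0.0000616
  Social: 0.34 × 0.228 × 0.06 = 0.0046512
Sum = 0.0172378.
Largest term belongs to Newsletters, so Newsletters is most probable.

Newsletters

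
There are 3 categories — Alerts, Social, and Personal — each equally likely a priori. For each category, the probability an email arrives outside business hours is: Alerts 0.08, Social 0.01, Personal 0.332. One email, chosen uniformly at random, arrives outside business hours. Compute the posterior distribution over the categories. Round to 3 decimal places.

Since the prior is uniform, the posterior is proportional to the likelihood:
  Alerts: 0.08
  Social: 0.01
  Personal: 0.332
Sum = 0.422.
P(Alerts | off-hours) = 0.08/0.422 ≈ 0.190
P(Social | off-hours) = 0.01/0.422 ≈ 0.024
P(Personal | off-hours) = 0.332/0.422 ≈ 0.787
(Check: 0.190+0.024+0.787 = 1.001.)

Alerts 0.190, Social 0.024, Personal 0.787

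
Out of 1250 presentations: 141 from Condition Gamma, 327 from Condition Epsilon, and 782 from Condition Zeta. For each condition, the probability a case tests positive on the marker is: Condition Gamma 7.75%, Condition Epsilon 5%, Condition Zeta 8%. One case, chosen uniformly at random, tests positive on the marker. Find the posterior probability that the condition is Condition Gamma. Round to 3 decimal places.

By Bayes' rule, posterior ∝ prior × likelihood:
  Condition Gamma: 0.1128 × 0.0775 = 0.008742
  Condition Epsilon: 0.2616 × 0.05 = 0.01308
  Condition Zeta: 0.6256 × 0.08 = 0.050048
Total = 0.07187.
P(Condition Gamma | evidence) = 0.008742 / 0.07187 ≈ 0.122.

0.122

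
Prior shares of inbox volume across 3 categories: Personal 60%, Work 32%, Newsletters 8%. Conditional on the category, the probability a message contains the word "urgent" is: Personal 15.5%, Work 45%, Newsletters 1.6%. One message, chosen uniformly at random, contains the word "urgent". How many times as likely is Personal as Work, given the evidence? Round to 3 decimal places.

0.646

Compute prior × likelihood for every hypothesis:
  Personal: 0.6 × 0.155 = 0.093
  Work: 0.32 × 0.45 = 0.144
  Newsletters: 0.08 × 0.016 = 0.00128
Total = 0.23828.
The ratio is 0.093 / 0.144 (the normalizer cancels) = 0.646.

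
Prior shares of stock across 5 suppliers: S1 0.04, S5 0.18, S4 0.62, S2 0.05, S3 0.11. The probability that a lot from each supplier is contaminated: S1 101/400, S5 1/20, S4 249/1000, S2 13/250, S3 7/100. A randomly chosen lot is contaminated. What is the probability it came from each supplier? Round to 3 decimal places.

By Bayes' rule, posterior ∝ prior × likelihood:
  S1: 0.04 × 0.2525 = 0.0101
  S5: 0.18 × 0.05 = 0.009
  S4: 0.62 × 0.249 = 0.15438
  S2: 0.05 × 0.052 = 0.0026
  S3: 0.11 × 0.07 = 0.0077
Normalizing constant = 0.18378.
P(S1 | contaminated) = 0.0101/0.18378 ≈ 0.055
P(S5 | contaminated) = 0.009/0.18378 ≈ 0.049
P(S4 | contaminated) = 0.15438/0.18378 ≈ 0.840
P(S2 | contaminated) = 0.0026/0.18378 ≈ 0.014
P(S3 | contaminated) = 0.0077/0.18378 ≈ 0.042
(Check: 0.055+0.049+0.840+0.014+0.042 = 1.000.)

S1 0.055, S5 0.049, S4 0.840, S2 0.014, S3 0.042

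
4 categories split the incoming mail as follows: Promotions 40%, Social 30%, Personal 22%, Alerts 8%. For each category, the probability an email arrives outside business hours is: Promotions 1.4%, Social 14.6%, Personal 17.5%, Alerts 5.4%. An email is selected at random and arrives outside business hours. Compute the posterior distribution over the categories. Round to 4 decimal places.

Prior × likelihood for each hypothesis:
  Promotions: 0.4 × 0.014 = 0.0056
  Social: 0.3 × 0.146 = 0.0438
  Personal: 0.22 × 0.175 = 0.0385
  Alerts: 0.08 × 0.054 = 0.00432
Normalizing constant = 0.09222.
P(Promotions | off-hours) = 0.0056/0.09222 ≈ 0.0607
P(Social | off-hours) = 0.0438/0.09222 ≈ 0.4750
P(Personal | off-hours) = 0.0385/0.09222 ≈ 0.4175
P(Alerts | off-hours) = 0.00432/0.09222 ≈ 0.0468

Promotions 0.0607, Social 0.4750, Personal 0.4175, Alerts 0.0468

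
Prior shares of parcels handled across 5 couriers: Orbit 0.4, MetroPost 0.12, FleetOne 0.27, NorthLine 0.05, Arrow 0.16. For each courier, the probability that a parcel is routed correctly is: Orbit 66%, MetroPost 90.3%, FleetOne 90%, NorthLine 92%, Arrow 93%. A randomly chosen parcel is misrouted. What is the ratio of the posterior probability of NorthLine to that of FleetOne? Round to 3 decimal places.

Taking complements, P(misrouted | each) = Orbit 0.34, MetroPost 0.097, FleetOne 0.1, NorthLine 0.08, Arrow 0.07.
By Bayes' rule, posterior ∝ prior × likelihood:
  Orbit: 0.4 × 0.34 = 0.136
  MetroPost: 0.12 × 0.097 = 0.01164
  FleetOne: 0.27 × 0.1 = 0.027
  NorthLine: 0.05 × 0.08 = 0.004
  Arrow: 0.16 × 0.07 = 0.0112
Total = 0.18984.
The ratio is 0.004 / 0.027 (the normalizer cancels) = 0.148.

0.148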